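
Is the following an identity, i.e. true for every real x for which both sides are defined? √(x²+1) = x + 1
Claim: √(x²+1) = x + 1.
Test a specific point where both sides are defined: x = 3.
LHS = √(x²+1) ≈ 3.1623
RHS = x + 1 ≈ 4.0000
Since 3.1623 ≠ 4.0000, the equation fails at this point, so it cannot hold for every real x for which both sides are defined.
(x+1)² = x² + 2x + 1 ≠ x² + 1 unless x = 0.

Conclusion: No, this is NOT an identity.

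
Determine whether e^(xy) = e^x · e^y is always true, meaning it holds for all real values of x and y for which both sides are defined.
No, this is NOT an identity.

Claim: e^(xy) = e^x · e^y.
Test a specific point where both sides are defined: x = 4, y = 2.
LHS = e^(xy) ≈ 2980.9580
RHS = e^x · e^y ≈ 403.4288
Since 2980.9580 ≠ 403.4288, the equation fails at this point, so it cannot hold for all real values of x and y for which both sides are defined.
e^x · e^y = e^(x+y), not e^(xy).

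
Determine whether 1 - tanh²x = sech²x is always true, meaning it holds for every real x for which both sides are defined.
Claim: 1 - tanh²x = sech²x.
Reasoning: Divide cosh²x - sinh²x = 1 through by cosh²x (never zero): 1 - tanh²x = 1/cosh²x = sech²x.
So the two sides agree for every real x for which both sides are defined.

Conclusion: Yes, this is an identity.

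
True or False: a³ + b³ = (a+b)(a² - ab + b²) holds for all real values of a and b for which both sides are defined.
Claim: a³ + b³ = (a+b)(a² - ab + b²).
Reasoning: Expand the right side: (a+b)(a² - ab + b²) = a³ - a²b + ab² + a²b - ab² + b³ = a³ + b³ (the middle terms cancel in pairs).
So the two sides agree for all real values of a and b for which both sides are defined.

Conclusion: True.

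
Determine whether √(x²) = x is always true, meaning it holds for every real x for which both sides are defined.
Claim: √(x²) = x.
Test a specific point where both sides are defined: x = -1.
LHS = √(x²) ≈ 1.0000
RHS = x ≈ -1.0000
Since 1.0000 ≠ -1.0000, the equation fails at this point, so it cannot hold for every real x for which both sides are defined.
√(x²) = |x|, which differs from x whenever x < 0 (both sides are defined for every real x).

Conclusion: No, this is NOT an identity.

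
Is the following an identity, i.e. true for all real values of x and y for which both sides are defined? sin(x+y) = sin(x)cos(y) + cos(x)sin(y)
Claim: sin(x+y) = sin(x)cos(y) + cos(x)sin(y).
Reasoning: By Euler's formula e^(i(x+y)) = e^(ix)·e^(iy) = (cos x + i·sin x)(cos y + i·sin y). The imaginary part of the left side is sin(x+y); the imaginary part of the product is sin(x)cos(y) + cos(x)sin(y).
So the two sides agree for all real values of x and y for which both sides are defined.

Conclusion: Yes, this is an identity.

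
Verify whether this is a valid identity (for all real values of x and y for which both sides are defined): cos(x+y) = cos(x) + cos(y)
No, this is NOT an identity.

Claim: cos(x+y) = cos(x) + cos(y).
Test a specific point where both sides are defined: x = -π/2, y = -π/2.
LHS = cos(x+y) ≈ -1.0000
RHS = cos(x) + cos(y) ≈ 0.0000
Since -1.0000 ≠ 0.0000, the equation fails at this point, so it cannot hold for all real values of x and y for which both sides are defined.
The correct expansion is cos(x+y) = cos(x)cos(y) - sin(x)sin(y); cosine is not additive.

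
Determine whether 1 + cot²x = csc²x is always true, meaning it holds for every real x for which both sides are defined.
Claim: 1 + cot²x = csc²x.
Reasoning: Start from sin²x + cos²x = 1 and divide every term by sin²x (allowed wherever cot x and csc x are defined): 1 + cot²x = 1/sin²x = csc²x.
So the two sides agree for every real x for which both sides are defined.

Conclusion: Yes, this is an identity.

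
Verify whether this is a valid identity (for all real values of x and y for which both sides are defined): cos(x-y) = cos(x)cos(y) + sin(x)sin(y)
Yes, this is an identity.

Claim: cos(x-y) = cos(x)cos(y) + sin(x)sin(y).
Reasoning: Replace y by -y in cos(x+y) = cos(x)cos(y) - sin(x)sin(y) and use cos(-y) = cos(y), sin(-y) = -sin(y): cos(x-y) = cos(x)cos(y) + sin(x)sin(y).
So the two sides agree for all real values of x and y for which both sides are defined.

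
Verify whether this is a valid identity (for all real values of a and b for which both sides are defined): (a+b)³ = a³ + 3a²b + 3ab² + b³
Claim: (a+b)³ = a³ + 3a²b + 3ab² + b³.
Reasoning: (a+b)³ = (a+b)(a+b)² = (a+b)(a² + 2ab + b²) = a³ + 2a²b + ab² + a²b + 2ab² + b³ = a³ + 3a²b + 3ab² + b³.
So the two sides agree for all real values of a and b for which both sides are defined.

Conclusion: Yes, this is an identity.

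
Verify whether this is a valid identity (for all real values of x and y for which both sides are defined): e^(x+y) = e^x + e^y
No, this is NOT an identity.

Claim: e^(x+y) = e^x + e^y.
Test a specific point where both sides are defined: x = -3, y = -3.
LHS = e^(x+y) ≈ 0.0025
RHS = e^x + e^y ≈ 0.0996
Since 0.0025 ≠ 0.0996, the equation fails at this point, so it cannot hold for all real values of x and y for which both sides are defined.
The correct rule is e^(x+y) = e^x · e^y (a product, not a sum).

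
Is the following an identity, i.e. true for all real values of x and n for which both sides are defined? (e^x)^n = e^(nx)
Yes, this is an identity.

Claim: (e^x)^n = e^(nx).
Reasoning: e^x is a positive real number, and for a positive base B and real exponent n, B^n = e^(n·ln B). With B = e^x, ln B = x, so (e^x)^n = e^(n·x).
So the two sides agree for all real values of x and n for which both sides are defined.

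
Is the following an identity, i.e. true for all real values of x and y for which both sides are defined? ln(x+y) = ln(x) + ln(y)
No, this is NOT an identity.

Claim: ln(x+y) = ln(x) + ln(y).
Test a specific point where both sides are defined: x = 5, y = 5.
LHS = ln(x+y) ≈ 2.3026
RHS = ln(x) + ln(y) ≈ 3.2189
Since 2.3026 ≠ 3.2189, the equation fails at this point, so it cannot hold for all real values of x and y for which both sides are defined.
ln(x) + ln(y) = ln(xy), not ln(x+y).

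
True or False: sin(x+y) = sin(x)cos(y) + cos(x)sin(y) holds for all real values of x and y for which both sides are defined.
Claim: sin(x+y) = sin(x)cos(y) + cos(x)sin(y).
Reasoning: By Euler's formula e^(i(x+y)) = e^(ix)·e^(iy) = (cos x + i·sin x)(cos y + i·sin y). The imaginary part of the left side is sin(x+y); the imaginary part of the product is sin(x)cos(y) + cos(x)sin(y).
So the two sides agree for all real values of x and y for which both sides are defined.

Conclusion: True.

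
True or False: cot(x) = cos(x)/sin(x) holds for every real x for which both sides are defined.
Claim: cot(x) = cos(x)/sin(x).
Reasoning: cot(x) is defined as 1/tan(x) = 1/(sin(x)/cos(x)) = cos(x)/sin(x), wherever sin(x) ≠ 0.
So the two sides agree for every real x for which both sides are defined.

Conclusion: True.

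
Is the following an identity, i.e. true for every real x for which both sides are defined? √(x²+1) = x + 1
No, this is NOT an identity.

Claim: √(x²+1) = x + 1.
Test a specific point where both sides are defined: x = 2.
LHS = √(x²+1) ≈ 2.2361
RHS = x + 1 ≈ 3.0000
Since 2.2361 ≠ 3.0000, the equation fails at this point, so it cannot hold for every real x for which both sides are defined.
(x+1)² = x² + 2x + 1 ≠ x² + 1 unless x = 0.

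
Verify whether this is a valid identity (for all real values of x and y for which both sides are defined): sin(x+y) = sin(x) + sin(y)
No, this is NOT an identity.

Claim: sin(x+y) = sin(x) + sin(y).
Test a specific point where both sides are defined: x = 2π/3, y = π/6.
LHS = sin(x+y) ≈ 0.5000
RHS = sin(x) + sin(y) ≈ 1.3660
Since 0.5000 ≠ 1.3660, the equation fails at this point, so it cannot hold for all real values of x and y for which both sides are defined.
The correct expansion is sin(x+y) = sin(x)cos(y) + cos(x)sin(y); sine is not additive.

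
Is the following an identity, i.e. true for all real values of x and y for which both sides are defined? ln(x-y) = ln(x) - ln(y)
Claim: ln(x-y) = ln(x) - ln(y).
Test a specific point where both sides are defined: x = 3/2, y = 1.
LHS = ln(x-y) ≈ -0.6931
RHS = ln(x) - ln(y) ≈ 0.4055
Since -0.6931 ≠ 0.4055, the equation fails at this point, so it cannot hold for all real values of x and y for which both sides are defined.
ln(x) - ln(y) = ln(x/y), not ln(x-y).

Conclusion: No, this is NOT an identity.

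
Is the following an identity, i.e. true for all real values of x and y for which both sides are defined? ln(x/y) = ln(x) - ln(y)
Yes, this is an identity.

Claim: ln(x/y) = ln(x) - ln(y).
Reasoning: Both sides are simultaneously defined only when x, y > 0. Write x = e^p, y = e^q. Then x/y = e^(p-q), so ln(x/y) = p - q = ln(x) - ln(y).
So the two sides agree for all real values of x and y for which both sides are defined.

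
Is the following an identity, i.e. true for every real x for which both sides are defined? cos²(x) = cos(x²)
Claim: cos²(x) = cos(x²).
Test a specific point where both sides are defined: x = π/3.
LHS = cos²(x) ≈ 0.2500
RHS = cos(x²) ≈ 0.4566
Since 0.2500 ≠ 0.4566, the equation fails at this point, so it cannot hold for every real x for which both sides are defined.
cos²(x) means (cos x)², squaring the output; cos(x²) squares the input. These are different functions.

Conclusion: No, this is NOT an identity.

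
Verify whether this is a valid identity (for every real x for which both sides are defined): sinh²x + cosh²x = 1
Claim: sinh²x + cosh²x = 1.
Test a specific point where both sides are defined: x = -1.
LHS = sinh²x + cosh²x ≈ 3.7622
RHS = 1 ≈ 1.0000
Since 3.7622 ≠ 1.0000, the equation fails at this point, so it cannot hold for every real x for which both sides are defined.
The correct hyperbolic identity is cosh²x - sinh²x = 1 (a difference); the sum sinh²x + cosh²x equals cosh(2x).

Conclusion: No, this is NOT an identity.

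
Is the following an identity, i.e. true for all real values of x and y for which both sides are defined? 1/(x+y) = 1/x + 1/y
Claim: 1/(x+y) = 1/x + 1/y.
Test a specific point where both sides are defined: x = 1, y = 2.
LHS = 1/(x+y) ≈ 0.3333
RHS = 1/x + 1/y ≈ 1.5000
Since 0.3333 ≠ 1.5000, the equation fails at this point, so it cannot hold for all real values of x and y for which both sides are defined.
1/x + 1/y = (x+y)/(xy), which is not 1/(x+y).

Conclusion: No, this is NOT an identity.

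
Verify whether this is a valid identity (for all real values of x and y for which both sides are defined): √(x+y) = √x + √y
No, this is NOT an identity.

Claim: √(x+y) = √x + √y.
Test a specific point where both sides are defined: x = 2, y = 4.
LHS = √(x+y) ≈ 2.4495
RHS = √x + √y ≈ 3.4142
Since 2.4495 ≠ 3.4142, the equation fails at this point, so it cannot hold for all real values of x and y for which both sides are defined.
Squaring the right side gives x + 2√(xy) + y, not x + y.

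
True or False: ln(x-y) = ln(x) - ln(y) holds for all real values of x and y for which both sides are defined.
False.

Claim: ln(x-y) = ln(x) - ln(y).
Test a specific point where both sides are defined: x = 5, y = 1/2.
LHS = ln(x-y) ≈ 1.5041
RHS = ln(x) - ln(y) ≈ 2.3026
Since 1.5041 ≠ 2.3026, the equation fails at this point, so it cannot hold for all real values of x and y for which both sides are defined.
ln(x) - ln(y) = ln(x/y), not ln(x-y).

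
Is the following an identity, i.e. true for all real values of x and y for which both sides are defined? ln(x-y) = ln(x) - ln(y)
Claim: ln(x-y) = ln(x) - ln(y).
Test a specific point where both sides are defined: x = 2, y = 1/2.
LHS = ln(x-y) ≈ 0.4055
RHS = ln(x) - ln(y) ≈ 1.3863
Since 0.4055 ≠ 1.3863, the equation fails at this point, so it cannot hold for all real values of x and y for which both sides are defined.
ln(x) - ln(y) = ln(x/y), not ln(x-y).

Conclusion: No, this is NOT an identity.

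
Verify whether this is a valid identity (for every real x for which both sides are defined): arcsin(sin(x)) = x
No, this is NOT an identity.

Claim: arcsin(sin(x)) = x.
Test a specific point where both sides are defined: x = 2π/3.
LHS = arcsin(sin(x)) ≈ 1.0472
RHS = x ≈ 2.0944
Since 1.0472 ≠ 2.0944, the equation fails at this point, so it cannot hold for every real x for which both sides are defined.
arcsin only returns values in [-π/2, π/2], so arcsin(sin(x)) = x holds only for x in that interval, not for all real x.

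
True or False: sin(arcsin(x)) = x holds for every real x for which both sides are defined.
True.

Claim: sin(arcsin(x)) = x.
Reasoning: For -1 ≤ x ≤ 1 (where arcsin is defined), arcsin(x) is by definition an angle whose sine equals x. Taking the sine of that angle returns x. (Note the other order, arcsin(sin x) = x, is NOT an identity.)
So the two sides agree for every real x for which both sides are defined.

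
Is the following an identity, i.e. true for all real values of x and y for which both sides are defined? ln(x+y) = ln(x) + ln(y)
Claim: ln(x+y) = ln(x) + ln(y).
Test a specific point where both sides are defined: x = 5, y = 2.
LHS = ln(x+y) ≈ 1.9459
RHS = ln(x) + ln(y) ≈ 2.3026
Since 1.9459 ≠ 2.3026, the equation fails at this point, so it cannot hold for all real values of x and y for which both sides are defined.
ln(x) + ln(y) = ln(xy), not ln(x+y).

Conclusion: No, this is NOT an identity.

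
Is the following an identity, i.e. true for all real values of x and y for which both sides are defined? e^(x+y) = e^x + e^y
No, this is NOT an identity.

Claim: e^(x+y) = e^x + e^y.
Test a specific point where both sides are defined: x = -1, y = 1.
LHS = e^(x+y) ≈ 1.0000
RHS = e^x + e^y ≈ 3.0862
Since 1.0000 ≠ 3.0862, the equation fails at this point, so it cannot hold for all real values of x and y for which both sides are defined.
The correct rule is e^(x+y) = e^x · e^y (a product, not a sum).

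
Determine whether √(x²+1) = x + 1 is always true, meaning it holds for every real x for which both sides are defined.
Claim: √(x²+1) = x + 1.
Test a specific point where both sides are defined: x = -3.
LHS = √(x²+1) ≈ 3.1623
RHS = x + 1 ≈ -2.0000
Since 3.1623 ≠ -2.0000, the equation fails at this point, so it cannot hold for every real x for which both sides are defined.
(x+1)² = x² + 2x + 1 ≠ x² + 1 unless x = 0.

Conclusion: No, this is NOT an identity.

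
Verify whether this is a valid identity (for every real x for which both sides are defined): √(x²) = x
No, this is NOT an identity.

Claim: √(x²) = x.
Test a specific point where both sides are defined: x = -3.
LHS = √(x²) ≈ 3.0000
RHS = x ≈ -3.0000
Since 3.0000 ≠ -3.0000, the equation fails at this point, so it cannot hold for every real x for which both sides are defined.
√(x²) = |x|, which differs from x whenever x < 0 (both sides are defined for every real x).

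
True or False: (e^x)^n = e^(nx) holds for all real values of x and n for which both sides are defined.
Claim: (e^x)^n = e^(nx).
Reasoning: e^x is a positive real number, and for a positive base B and real exponent n, B^n = e^(n·ln B). With B = e^x, ln B = x, so (e^x)^n = e^(n·x).
So the two sides agree for all real values of x and n for which both sides are defined.

Conclusion: True.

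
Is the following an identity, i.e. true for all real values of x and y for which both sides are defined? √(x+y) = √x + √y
Claim: √(x+y) = √x + √y.
Test a specific point where both sides are defined: x = 2, y = 5.
LHS = √(x+y) ≈ 2.6458
RHS = √x + √y ≈ 3.6503
Since 2.6458 ≠ 3.6503, the equation fails at this point, so it cannot hold for all real values of x and y for which both sides are defined.
Squaring the right side gives x + 2√(xy) + y, not x + y.

Conclusion: No, this is NOT an identity.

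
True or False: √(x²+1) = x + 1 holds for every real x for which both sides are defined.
Claim: √(x²+1) = x + 1.
Test a specific point where both sides are defined: x = -1.
LHS = √(x²+1) ≈ 1.4142
RHS = x + 1 ≈ 0.0000
Since 1.4142 ≠ 0.0000, the equation fails at this point, so it cannot hold for every real x for which both sides are defined.
(x+1)² = x² + 2x + 1 ≠ x² + 1 unless x = 0.

Conclusion: False.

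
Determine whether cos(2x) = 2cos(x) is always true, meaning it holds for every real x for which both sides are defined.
Claim: cos(2x) = 2cos(x).
Test a specific point where both sides are defined: x = -π/3.
LHS = cos(2x) ≈ -0.5000
RHS = 2cos(x) ≈ 1.0000
Since -0.5000 ≠ 1.0000, the equation fails at this point, so it cannot hold for every real x for which both sides are defined.
The correct double-angle formula is cos(2x) = cos²x - sin²x.

Conclusion: No, this is NOT an identity.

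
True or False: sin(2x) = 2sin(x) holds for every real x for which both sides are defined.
False.

Claim: sin(2x) = 2sin(x).
Test a specific point where both sides are defined: x = π/3.
LHS = sin(2x) ≈ 0.8660
RHS = 2sin(x) ≈ 1.7321
Since 0.8660 ≠ 1.7321, the equation fails at this point, so it cannot hold for every real x for which both sides are defined.
The correct double-angle formula is sin(2x) = 2sin(x)cos(x).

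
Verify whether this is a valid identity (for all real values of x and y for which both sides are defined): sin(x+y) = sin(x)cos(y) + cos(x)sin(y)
Claim: sin(x+y) = sin(x)cos(y) + cos(x)sin(y).
Reasoning: By Euler's formula e^(i(x+y)) = e^(ix)·e^(iy) = (cos x + i·sin x)(cos y + i·sin y). The imaginary part of the left side is sin(x+y); the imaginary part of the product is sin(x)cos(y) + cos(x)sin(y).
So the two sides agree for all real values of x and y for which both sides are defined.

Conclusion: Yes, this is an identity.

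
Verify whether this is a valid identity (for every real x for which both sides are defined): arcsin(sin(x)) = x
Claim: arcsin(sin(x)) = x.
Test a specific point where both sides are defined: x = 2π/3.
LHS = arcsin(sin(x)) ≈ 1.0472
RHS = x ≈ 2.0944
Since 1.0472 ≠ 2.0944, the equation fails at this point, so it cannot hold for every real x for which both sides are defined.
arcsin only returns values in [-π/2, π/2], so arcsin(sin(x)) = x holds only for x in that interval, not for all real x.

Conclusion: No, this is NOT an identity.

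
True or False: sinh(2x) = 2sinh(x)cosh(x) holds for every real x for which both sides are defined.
Claim: sinh(2x) = 2sinh(x)cosh(x).
Reasoning: 2sinh(x)cosh(x) = 2 · (e^x - e^-x)/2 · (e^x + e^-x)/2 = (e^(2x) - e^(-2x))/2 = sinh(2x).
So the two sides agree for every real x for which both sides are defined.

Conclusion: True.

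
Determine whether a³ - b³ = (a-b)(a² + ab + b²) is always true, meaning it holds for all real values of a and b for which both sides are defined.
Yes, this is an identity.

Claim: a³ - b³ = (a-b)(a² + ab + b²).
Reasoning: Expand the right side: (a-b)(a² + ab + b²) = a³ + a²b + ab² - a²b - ab² - b³ = a³ - b³ (the middle terms cancel in pairs).
So the two sides agree for all real values of a and b for which both sides are defined.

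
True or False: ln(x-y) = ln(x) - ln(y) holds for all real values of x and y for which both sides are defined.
False.

Claim: ln(x-y) = ln(x) - ln(y).
Test a specific point where both sides are defined: x = 5, y = 3.
LHS = ln(x-y) ≈ 0.6931
RHS = ln(x) - ln(y) ≈ 0.5108
Since 0.6931 ≠ 0.5108, the equation fails at this point, so it cannot hold for all real values of x and y for which both sides are defined.
ln(x) - ln(y) = ln(x/y), not ln(x-y).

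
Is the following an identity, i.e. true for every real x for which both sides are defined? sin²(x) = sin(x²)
Claim: sin²(x) = sin(x²).
Test a specific point where both sides are defined: x = -π/3.
LHS = sin²(x) ≈ 0.7500
RHS = sin(x²) ≈ 0.8897
Since 0.7500 ≠ 0.8897, the equation fails at this point, so it cannot hold for every real x for which both sides are defined.
sin²(x) means (sin x)², squaring the output; sin(x²) squares the input. These are different functions.

Conclusion: No, this is NOT an identity.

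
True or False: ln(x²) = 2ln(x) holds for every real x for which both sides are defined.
True.

Claim: ln(x²) = 2ln(x).
Reasoning: The right side requires x > 0. For x > 0, x² = (e^(ln x))² = e^(2ln x), so ln(x²) = 2ln(x). (For x < 0 the right side is undefined, so those values are outside the claim.)
So the two sides agree for every real x for which both sides are defined.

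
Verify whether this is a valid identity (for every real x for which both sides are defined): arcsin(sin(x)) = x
Claim: arcsin(sin(x)) = x.
Test a specific point where both sides are defined: x = 3π/4.
LHS = arcsin(sin(x)) ≈ 0.7854
RHS = x ≈ 2.3562
Since 0.7854 ≠ 2.3562, the equation fails at this point, so it cannot hold for every real x for which both sides are defined.
arcsin only returns values in [-π/2, π/2], so arcsin(sin(x)) = x holds only for x in that interval, not for all real x.

Conclusion: No, this is NOT an identity.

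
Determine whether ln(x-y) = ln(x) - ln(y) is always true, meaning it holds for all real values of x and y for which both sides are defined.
No, this is NOT an identity.

Claim: ln(x-y) = ln(x) - ln(y).
Test a specific point where both sides are defined: x = 5, y = 3.
LHS = ln(x-y) ≈ 0.6931
RHS = ln(x) - ln(y) ≈ 0.5108
Since 0.6931 ≠ 0.5108, the equation fails at this point, so it cannot hold for all real values of x and y for which both sides are defined.
ln(x) - ln(y) = ln(x/y), not ln(x-y).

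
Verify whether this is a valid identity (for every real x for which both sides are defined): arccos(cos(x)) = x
No, this is NOT an identity.

Claim: arccos(cos(x)) = x.
Test a specific point where both sides are defined: x = -π/2.
LHS = arccos(cos(x)) ≈ 1.5708
RHS = x ≈ -1.5708
Since 1.5708 ≠ -1.5708, the equation fails at this point, so it cannot hold for every real x for which both sides are defined.
arccos only returns values in [0, π], so arccos(cos(x)) = x holds only for x in that interval, not for all real x.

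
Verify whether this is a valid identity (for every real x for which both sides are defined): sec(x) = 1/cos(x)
Claim: sec(x) = 1/cos(x).
Reasoning: sec(x) is by definition the reciprocal of cos(x), wherever cos(x) ≠ 0.
So the two sides agree for every real x for which both sides are defined.

Conclusion: Yes, this is an identity.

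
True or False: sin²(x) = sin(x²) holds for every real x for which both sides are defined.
Claim: sin²(x) = sin(x²).
Test a specific point where both sides are defined: x = -π/2.
LHS = sin²(x) ≈ 1.0000
RHS = sin(x²) ≈ 0.6243
Since 1.0000 ≠ 0.6243, the equation fails at this point, so it cannot hold for every real x for which both sides are defined.
sin²(x) means (sin x)², squaring the output; sin(x²) squares the input. These are different functions.

Conclusion: False.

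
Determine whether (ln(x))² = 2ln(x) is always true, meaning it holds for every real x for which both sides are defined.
No, this is NOT an identity.

Claim: (ln(x))² = 2ln(x).
Test a specific point where both sides are defined: x = 5.
LHS = (ln(x))² ≈ 2.5903
RHS = 2ln(x) ≈ 3.2189
Since 2.5903 ≠ 3.2189, the equation fails at this point, so it cannot hold for every real x for which both sides are defined.
2ln(x) equals ln(x²), which is not the same as (ln x)².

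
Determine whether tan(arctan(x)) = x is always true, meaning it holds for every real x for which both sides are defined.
Yes, this is an identity.

Claim: tan(arctan(x)) = x.
Reasoning: For every real x, arctan(x) is by definition the angle in (-π/2, π/2) whose tangent equals x. Taking the tangent of that angle returns x.
So the two sides agree for every real x for which both sides are defined.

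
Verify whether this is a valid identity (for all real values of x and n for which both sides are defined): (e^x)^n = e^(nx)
Claim: (e^x)^n = e^(nx).
Reasoning: e^x is a positive real number, and for a positive base B and real exponent n, B^n = e^(n·ln B). With B = e^x, ln B = x, so (e^x)^n = e^(n·x).
So the two sides agree for all real values of x and n for which both sides are defined.

Conclusion: Yes, this is an identity.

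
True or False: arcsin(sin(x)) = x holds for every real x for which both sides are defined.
False.

Claim: arcsin(sin(x)) = x.
Test a specific point where both sides are defined: x = 2π/3.
LHS = arcsin(sin(x)) ≈ 1.0472
RHS = x ≈ 2.0944
Since 1.0472 ≠ 2.0944, the equation fails at this point, so it cannot hold for every real x for which both sides are defined.
arcsin only returns values in [-π/2, π/2], so arcsin(sin(x)) = x holds only for x in that interval, not for all real x.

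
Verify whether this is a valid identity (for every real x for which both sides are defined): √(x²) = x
No, this is NOT an identity.

Claim: √(x²) = x.
Test a specific point where both sides are defined: x = -2.
LHS = √(x²) ≈ 2.0000
RHS = x ≈ -2.0000
Since 2.0000 ≠ -2.0000, the equation fails at this point, so it cannot hold for every real x for which both sides are defined.
√(x²) = |x|, which differs from x whenever x < 0 (both sides are defined for every real x).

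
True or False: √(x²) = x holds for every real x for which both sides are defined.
Claim: √(x²) = x.
Test a specific point where both sides are defined: x = -1.
LHS = √(x²) ≈ 1.0000
RHS = x ≈ -1.0000
Since 1.0000 ≠ -1.0000, the equation fails at this point, so it cannot hold for every real x for which both sides are defined.
√(x²) = |x|, which differs from x whenever x < 0 (both sides are defined for every real x).

Conclusion: False.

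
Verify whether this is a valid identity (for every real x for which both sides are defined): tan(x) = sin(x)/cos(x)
Yes, this is an identity.

Claim: tan(x) = sin(x)/cos(x).
Reasoning: For an angle x whose terminal point on the unit circle is (cos x, sin x), tan(x) is defined as the ratio (second coordinate)/(first coordinate) = sin(x)/cos(x), wherever cos(x) ≠ 0.
So the two sides agree for every real x for which both sides are defined.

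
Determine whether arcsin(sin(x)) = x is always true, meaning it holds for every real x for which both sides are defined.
Claim: arcsin(sin(x)) = x.
Test a specific point where both sides are defined: x = 2π/3.
LHS = arcsin(sin(x)) ≈ 1.0472
RHS = x ≈ 2.0944
Since 1.0472 ≠ 2.0944, the equation fails at this point, so it cannot hold for every real x for which both sides are defined.
arcsin only returns values in [-π/2, π/2], so arcsin(sin(x)) = x holds only for x in that interval, not for all real x.

Conclusion: No, this is NOT an identity.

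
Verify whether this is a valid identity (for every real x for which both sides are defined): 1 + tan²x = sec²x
Claim: 1 + tan²x = sec²x.
Reasoning: Start from sin²x + cos²x = 1 and divide every term by cos²x (allowed wherever tan x and sec x are defined): tan²x + 1 = 1/cos²x = sec²x.
So the two sides agree for every real x for which both sides are defined.

Conclusion: Yes, this is an identity.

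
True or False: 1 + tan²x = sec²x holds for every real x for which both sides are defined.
Claim: 1 + tan²x = sec²x.
Reasoning: Start from sin²x + cos²x = 1 and divide every term by cos²x (allowed wherever tan x and sec x are defined): tan²x + 1 = 1/cos²x = sec²x.
So the two sides agree for every real x for which both sides are defined.

Conclusion: True.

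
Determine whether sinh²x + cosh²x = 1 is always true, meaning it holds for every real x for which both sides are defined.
No, this is NOT an identity.

Claim: sinh²x + cosh²x = 1.
Test a specific point where both sides are defined: x = 3/2.
LHS = sinh²x + cosh²x ≈ 10.0677
RHS = 1 ≈ 1.0000
Since 10.0677 ≠ 1.0000, the equation fails at this point, so it cannot hold for every real x for which both sides are defined.
The correct hyperbolic identity is cosh²x - sinh²x = 1 (a difference); the sum sinh²x + cosh²x equals cosh(2x).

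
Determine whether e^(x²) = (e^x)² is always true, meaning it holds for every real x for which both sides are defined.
No, this is NOT an identity.

Claim: e^(x²) = (e^x)².
Test a specific point where both sides are defined: x = -2.
LHS = e^(x²) ≈ 54.5982
RHS = (e^x)² ≈ 0.0183
Since 54.5982 ≠ 0.0183, the equation fails at this point, so it cannot hold for every real x for which both sides are defined.
(e^x)² = e^(2x), and 2x ≠ x² in general.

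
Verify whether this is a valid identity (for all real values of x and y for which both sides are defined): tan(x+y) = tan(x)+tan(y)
Claim: tan(x+y) = tan(x)+tan(y).
Test a specific point where both sides are defined: x = π/3, y = -π/6.
LHS = tan(x+y) ≈ 0.5774
RHS = tan(x)+tan(y) ≈ 1.1547
Since 0.5774 ≠ 1.1547, the equation fails at this point, so it cannot hold for all real values of x and y for which both sides are defined.
The correct formula is tan(x+y) = (tan(x) + tan(y))/(1 - tan(x)tan(y)).

Conclusion: No, this is NOT an identity.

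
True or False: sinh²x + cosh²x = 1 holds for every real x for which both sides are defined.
Claim: sinh²x + cosh²x = 1.
Test a specific point where both sides are defined: x = 3.
LHS = sinh²x + cosh²x ≈ 201.7156
RHS = 1 ≈ 1.0000
Since 201.7156 ≠ 1.0000, the equation fails at this point, so it cannot hold for every real x for which both sides are defined.
The correct hyperbolic identity is cosh²x - sinh²x = 1 (a difference); the sum sinh²x + cosh²x equals cosh(2x).

Conclusion: False.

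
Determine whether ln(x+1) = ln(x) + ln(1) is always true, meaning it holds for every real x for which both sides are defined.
Claim: ln(x+1) = ln(x) + ln(1).
Test a specific point where both sides are defined: x = 5.
LHS = ln(x+1) ≈ 1.7918
RHS = ln(x) + ln(1) ≈ 1.6094
Since 1.7918 ≠ 1.6094, the equation fails at this point, so it cannot hold for every real x for which both sides are defined.
ln(1) = 0, so the right side is just ln(x), which differs from ln(x+1).

Conclusion: No, this is NOT an identity.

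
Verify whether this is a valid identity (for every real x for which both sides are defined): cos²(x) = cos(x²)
No, this is NOT an identity.

Claim: cos²(x) = cos(x²).
Test a specific point where both sides are defined: x = -π/6.
LHS = cos²(x) ≈ 0.7500
RHS = cos(x²) ≈ 0.9627
Since 0.7500 ≠ 0.9627, the equation fails at this point, so it cannot hold for every real x for which both sides are defined.
cos²(x) means (cos x)², squaring the output; cos(x²) squares the input. These are different functions.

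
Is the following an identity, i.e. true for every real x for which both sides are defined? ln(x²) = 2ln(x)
Claim: ln(x²) = 2ln(x).
Reasoning: The right side requires x > 0. For x > 0, x² = (e^(ln x))² = e^(2ln x), so ln(x²) = 2ln(x). (For x < 0 the right side is undefined, so those values are outside the claim.)
So the two sides agree for every real x for which both sides are defined.

Conclusion: Yes, this is an identity.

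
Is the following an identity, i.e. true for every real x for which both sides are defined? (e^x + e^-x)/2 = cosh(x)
Claim: (e^x + e^-x)/2 = cosh(x).
Reasoning: This is exactly the definition of the hyperbolic cosine: cosh(x) := (e^x + e^-x)/2.
So the two sides agree for every real x for which both sides are defined.

Conclusion: Yes, this is an identity.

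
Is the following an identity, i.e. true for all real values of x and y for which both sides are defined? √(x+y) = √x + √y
Claim: √(x+y) = √x + √y.
Test a specific point where both sides are defined: x = 4, y = 4.
LHS = √(x+y) ≈ 2.8284
RHS = √x + √y ≈ 4.0000
Since 2.8284 ≠ 4.0000, the equation fails at this point, so it cannot hold for all real values of x and y for which both sides are defined.
Squaring the right side gives x + 2√(xy) + y, not x + y.

Conclusion: No, this is NOT an identity.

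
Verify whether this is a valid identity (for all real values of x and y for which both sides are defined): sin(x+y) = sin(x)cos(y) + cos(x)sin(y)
Claim: sin(x+y) = sin(x)cos(y) + cos(x)sin(y).
Reasoning: By Euler's formula e^(i(x+y)) = e^(ix)·e^(iy) = (cos x + i·sin x)(cos y + i·sin y). The imaginary part of the left side is sin(x+y); the imaginary part of the product is sin(x)cos(y) + cos(x)sin(y).
So the two sides agree for all real values of x and y for which both sides are defined.

Conclusion: Yes, this is an identity.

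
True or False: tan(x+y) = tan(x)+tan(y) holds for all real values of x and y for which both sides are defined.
False.

Claim: tan(x+y) = tan(x)+tan(y).
Test a specific point where both sides are defined: x = 2π/3, y = -π/4.
LHS = tan(x+y) ≈ 3.7321
RHS = tan(x)+tan(y) ≈ -2.7321
Since 3.7321 ≠ -2.7321, the equation fails at this point, so it cannot hold for all real values of x and y for which both sides are defined.
The correct formula is tan(x+y) = (tan(x) + tan(y))/(1 - tan(x)tan(y)).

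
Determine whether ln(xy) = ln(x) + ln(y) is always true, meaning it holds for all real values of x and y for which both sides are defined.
Claim: ln(xy) = ln(x) + ln(y).
Reasoning: Both sides are simultaneously defined only when x, y > 0. Write x = e^p, y = e^q (p = ln x, q = ln y). Then xy = e^p · e^q = e^(p+q), so ln(xy) = p + q = ln(x) + ln(y).
So the two sides agree for all real values of x and y for which both sides are defined.

Conclusion: Yes, this is an identity.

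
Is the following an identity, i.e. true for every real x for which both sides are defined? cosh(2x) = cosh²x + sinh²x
Yes, this is an identity.

Claim: cosh(2x) = cosh²x + sinh²x.
Reasoning: cosh²x = (e^(2x) + 2 + e^(-2x))/4 and sinh²x = (e^(2x) - 2 + e^(-2x))/4. Adding gives (2e^(2x) + 2e^(-2x))/4 = (e^(2x) + e^(-2x))/2 = cosh(2x).
So the two sides agree for every real x for which both sides are defined.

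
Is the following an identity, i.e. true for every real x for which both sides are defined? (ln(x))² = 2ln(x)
No, this is NOT an identity.

Claim: (ln(x))² = 2ln(x).
Test a specific point where both sides are defined: x = 5.
LHS = (ln(x))² ≈ 2.5903
RHS = 2ln(x) ≈ 3.2189
Since 2.5903 ≠ 3.2189, the equation fails at this point, so it cannot hold for every real x for which both sides are defined.
2ln(x) equals ln(x²), which is not the same as (ln x)².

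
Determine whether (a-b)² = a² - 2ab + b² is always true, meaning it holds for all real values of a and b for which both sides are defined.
Claim: (a-b)² = a² - 2ab + b².
Reasoning: Expand: (a-b)² = (a-b)(a-b) = a·a - a·b - b·a + b·b = a² - 2ab + b².
So the two sides agree for all real values of a and b for which both sides are defined.

Conclusion: Yes, this is an identity.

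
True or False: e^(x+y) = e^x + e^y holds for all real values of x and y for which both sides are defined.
False.

Claim: e^(x+y) = e^x + e^y.
Test a specific point where both sides are defined: x = 4, y = 1.
LHS = e^(x+y) ≈ 148.4132
RHS = e^x + e^y ≈ 57.3164
Since 148.4132 ≠ 57.3164, the equation fails at this point, so it cannot hold for all real values of x and y for which both sides are defined.
The correct rule is e^(x+y) = e^x · e^y (a product, not a sum).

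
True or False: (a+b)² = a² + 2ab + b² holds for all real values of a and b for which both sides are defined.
Claim: (a+b)² = a² + 2ab + b².
Reasoning: Expand: (a+b)² = (a+b)(a+b) = a·a + a·b + b·a + b·b = a² + 2ab + b².
So the two sides agree for all real values of a and b for which both sides are defined.

Conclusion: True.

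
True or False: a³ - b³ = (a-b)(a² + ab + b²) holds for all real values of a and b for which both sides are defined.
True.

Claim: a³ - b³ = (a-b)(a² + ab + b²).
Reasoning: Expand the right side: (a-b)(a² + ab + b²) = a³ + a²b + ab² - a²b - ab² - b³ = a³ - b³ (the middle terms cancel in pairs).
So the two sides agree for all real values of a and b for which both sides are defined.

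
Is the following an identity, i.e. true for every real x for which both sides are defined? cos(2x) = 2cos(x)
No, this is NOT an identity.

Claim: cos(2x) = 2cos(x).
Test a specific point where both sides are defined: x = -π/6.
LHS = cos(2x) ≈ 0.5000
RHS = 2cos(x) ≈ 1.7321
Since 0.5000 ≠ 1.7321, the equation fails at this point, so it cannot hold for every real x for which both sides are defined.
The correct double-angle formula is cos(2x) = cos²x - sin²x.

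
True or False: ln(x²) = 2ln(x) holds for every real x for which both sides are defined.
True.

Claim: ln(x²) = 2ln(x).
Reasoning: The right side requires x > 0. For x > 0, x² = (e^(ln x))² = e^(2ln x), so ln(x²) = 2ln(x). (For x < 0 the right side is undefined, so those values are outside the claim.)
So the two sides agree for every real x for which both sides are defined.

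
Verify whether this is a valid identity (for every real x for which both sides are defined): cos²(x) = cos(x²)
Claim: cos²(x) = cos(x²).
Test a specific point where both sides are defined: x = π/4.
LHS = cos²(x) ≈ 0.5000
RHS = cos(x²) ≈ 0.8157
Since 0.5000 ≠ 0.8157, the equation fails at this point, so it cannot hold for every real x for which both sides are defined.
cos²(x) means (cos x)², squaring the output; cos(x²) squares the input. These are different functions.

Conclusion: No, this is NOT an identity.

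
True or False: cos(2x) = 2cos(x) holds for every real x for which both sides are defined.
False.

Claim: cos(2x) = 2cos(x).
Test a specific point where both sides are defined: x = π/3.
LHS = cos(2x) ≈ -0.5000
RHS = 2cos(x) ≈ 1.0000
Since -0.5000 ≠ 1.0000, the equation fails at this point, so it cannot hold for every real x for which both sides are defined.
The correct double-angle formula is cos(2x) = cos²x - sin²x.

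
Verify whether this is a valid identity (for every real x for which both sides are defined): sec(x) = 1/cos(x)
Claim: sec(x) = 1/cos(x).
Reasoning: sec(x) is by definition the reciprocal of cos(x), wherever cos(x) ≠ 0.
So the two sides agree for every real x for which both sides are defined.

Conclusion: Yes, this is an identity.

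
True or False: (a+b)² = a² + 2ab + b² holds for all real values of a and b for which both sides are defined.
True.

Claim: (a+b)² = a² + 2ab + b².
Reasoning: Expand: (a+b)² = (a+b)(a+b) = a·a + a·b + b·a + b·b = a² + 2ab + b².
So the two sides agree for all real values of a and b for which both sides are defined.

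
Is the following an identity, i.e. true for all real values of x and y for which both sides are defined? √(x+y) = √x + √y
No, this is NOT an identity.

Claim: √(x+y) = √x + √y.
Test a specific point where both sides are defined: x = 1, y = 5.
LHS = √(x+y) ≈ 2.4495
RHS = √x + √y ≈ 3.2361
Since 2.4495 ≠ 3.2361, the equation fails at this point, so it cannot hold for all real values of x and y for which both sides are defined.
Squaring the right side gives x + 2√(xy) + y, not x + y.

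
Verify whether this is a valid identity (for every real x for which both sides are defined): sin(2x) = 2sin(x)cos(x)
Claim: sin(2x) = 2sin(x)cos(x).
Reasoning: Put y = x in the addition formula sin(x+y) = sin(x)cos(y) + cos(x)sin(y): sin(2x) = sin(x)cos(x) + cos(x)sin(x) = 2sin(x)cos(x).
So the two sides agree for every real x for which both sides are defined.

Conclusion: Yes, this is an identity.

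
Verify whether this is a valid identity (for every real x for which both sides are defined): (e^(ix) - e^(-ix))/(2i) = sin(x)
Yes, this is an identity.

Claim: (e^(ix) - e^(-ix))/(2i) = sin(x).
Reasoning: By Euler's formula e^(ix) = cos(x) + i·sin(x) and e^(-ix) = cos(x) - i·sin(x). Subtracting cancels the cosine terms: e^(ix) - e^(-ix) = 2i·sin(x); divide by 2i.
So the two sides agree for every real x for which both sides are defined.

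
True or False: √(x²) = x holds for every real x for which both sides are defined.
False.

Claim: √(x²) = x.
Test a specific point where both sides are defined: x = -2.
LHS = √(x²) ≈ 2.0000
RHS = x ≈ -2.0000
Since 2.0000 ≠ -2.0000, the equation fails at this point, so it cannot hold for every real x for which both sides are defined.
√(x²) = |x|, which differs from x whenever x < 0 (both sides are defined for every real x).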